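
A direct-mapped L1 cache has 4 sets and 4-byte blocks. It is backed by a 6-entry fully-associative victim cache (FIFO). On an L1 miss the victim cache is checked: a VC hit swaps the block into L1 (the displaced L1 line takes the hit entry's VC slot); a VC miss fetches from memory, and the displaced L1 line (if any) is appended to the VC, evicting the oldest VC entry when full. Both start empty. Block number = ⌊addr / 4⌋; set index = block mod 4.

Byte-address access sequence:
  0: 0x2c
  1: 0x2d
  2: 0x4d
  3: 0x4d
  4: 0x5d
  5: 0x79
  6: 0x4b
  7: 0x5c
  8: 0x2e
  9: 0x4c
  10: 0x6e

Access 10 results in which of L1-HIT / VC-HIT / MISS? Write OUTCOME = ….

0: 0x2c (blk 11, set 3) → MISS  vc=[]
1: 0x2d (blk 11, set 3) → L1-HIT  vc=[]
2: 0x4d (blk 19, set 3) → MISS  vc=[11]
3: 0x4d (blk 19, set 3) → L1-HIT  vc=[11]
4: 0x5d (blk 23, set 3) → MISS  vc=[11, 19]
5: 0x79 (blk 30, set 2) → MISS  vc=[11, 19]
6: 0x4b (blk 18, set 2) → MISS  vc=[11, 19, 30]
7: 0x5c (blk 23, set 3) → L1-HIT  vc=[11, 19, 30]
8: 0x2e (blk 11, set 3) → VC-HIT  vc=[23, 19, 30]
9: 0x4c (blk 19, set 3) → VC-HIT  vc=[23, 11, 30]
10: 0x6e (blk 27, set 3) → MISS  vc=[23, 11, 30, 19]

OUTCOME = MISS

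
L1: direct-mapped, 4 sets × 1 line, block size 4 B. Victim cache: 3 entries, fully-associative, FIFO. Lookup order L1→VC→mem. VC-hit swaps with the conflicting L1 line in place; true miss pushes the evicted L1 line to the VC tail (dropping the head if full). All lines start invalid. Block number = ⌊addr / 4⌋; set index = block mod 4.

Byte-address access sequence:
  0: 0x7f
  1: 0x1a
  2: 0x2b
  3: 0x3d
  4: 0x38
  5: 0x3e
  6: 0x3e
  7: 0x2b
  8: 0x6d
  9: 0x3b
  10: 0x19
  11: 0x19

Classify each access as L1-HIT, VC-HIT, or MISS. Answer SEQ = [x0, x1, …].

  [0] addr=0x7f blk=31 s=3: MISS | VC []
  [1] addr=0x1a blk=6 s=2: MISS | VC []
  [2] addr=0x2b blk=10 s=2: MISS | VC [6]
  [3] addr=0x3d blk=15 s=3: MISS | VC [6, 31]
  [4] addr=0x38 blk=14 s=2: MISS | VC [6, 31, 10]
  [5] addr=0x3e blk=15 s=3: L1-HIT | VC [6, 31, 10]
  [6] addr=0x3e blk=15 s=3: L1-HIT | VC [6, 31, 10]
  [7] addr=0x2b blk=10 s=2: VC-HIT | VC [6, 31, 14]
  [8] addr=0x6d blk=27 s=3: MISS | VC [31, 14, 15]
  [9] addr=0x3b blk=14 s=2: VC-HIT | VC [31, 10, 15]
  [10] addr=0x19 blk=6 s=2: MISS | VC [10, 15, 14]
  [11] addr=0x19 blk=6 s=2: L1-HIT | VC [10, 15, 14]

SEQ = [MISS, MISS, MISS, MISS, MISS, L1-HIT, L1-HIT, VC-HIT, MISS, VC-HIT, MISS, L1-HIT]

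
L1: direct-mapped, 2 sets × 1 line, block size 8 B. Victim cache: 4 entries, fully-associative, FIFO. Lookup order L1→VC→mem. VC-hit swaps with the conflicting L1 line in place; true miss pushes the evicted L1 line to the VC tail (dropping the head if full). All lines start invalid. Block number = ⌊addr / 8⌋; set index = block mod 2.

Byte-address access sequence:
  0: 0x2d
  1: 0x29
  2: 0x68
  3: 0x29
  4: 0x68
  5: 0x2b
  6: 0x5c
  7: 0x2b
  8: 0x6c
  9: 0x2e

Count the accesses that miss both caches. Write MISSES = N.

MISSES = 3

0: 0x2d (blk 5, set 1) → MISS  vc=[]
1: 0x29 (blk 5, set 1) → L1-HIT  vc=[]
2: 0x68 (blk 13, set 1) → MISS  vc=[5]
3: 0x29 (blk 5, set 1) → VC-HIT  vc=[13]
4: 0x68 (blk 13, set 1) → VC-HIT  vc=[5]
5: 0x2b (blk 5, set 1) → VC-HIT  vc=[13]
6: 0x5c (blk 11, set 1) → MISS  vc=[13, 5]
7: 0x2b (blk 5, set 1) → VC-HIT  vc=[13, 11]
8: 0x6c (blk 13, set 1) → VC-HIT  vc=[5, 11]
9: 0x2e (blk 5, set 1) → VC-HIT  vc=[13, 11]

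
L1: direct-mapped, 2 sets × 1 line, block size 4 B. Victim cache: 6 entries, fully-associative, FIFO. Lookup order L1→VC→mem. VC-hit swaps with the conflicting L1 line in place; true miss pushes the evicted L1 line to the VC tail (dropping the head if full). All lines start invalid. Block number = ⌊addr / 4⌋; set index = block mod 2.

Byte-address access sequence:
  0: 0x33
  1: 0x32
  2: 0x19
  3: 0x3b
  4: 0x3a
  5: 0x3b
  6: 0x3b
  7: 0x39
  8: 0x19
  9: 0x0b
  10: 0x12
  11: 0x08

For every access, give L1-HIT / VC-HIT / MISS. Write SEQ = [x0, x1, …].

#0 0x33→b12/s0 MISS; vc=[]
#1 0x32→b12/s0 L1-HIT; vc=[]
#2 0x19→b6/s0 MISS; vc=[12]
#3 0x3b→b14/s0 MISS; vc=[12,6]
#4 0x3a→b14/s0 L1-HIT; vc=[12,6]
#5 0x3b→b14/s0 L1-HIT; vc=[12,6]
#6 0x3b→b14/s0 L1-HIT; vc=[12,6]
#7 0x39→b14/s0 L1-HIT; vc=[12,6]
#8 0x19→b6/s0 VC-HIT; vc=[12,14]
#9 0xb→b2/s0 MISS; vc=[12,14,6]
#10 0x12→b4/s0 MISS; vc=[12,14,6,2]
#11 0x8→b2/s0 VC-HIT; vc=[12,14,6,4]

SEQ = [MISS, L1-HIT, MISS, MISS, L1-HIT, L1-HIT, L1-HIT, L1-HIT, VC-HIT, MISS, MISS, VC-HIT]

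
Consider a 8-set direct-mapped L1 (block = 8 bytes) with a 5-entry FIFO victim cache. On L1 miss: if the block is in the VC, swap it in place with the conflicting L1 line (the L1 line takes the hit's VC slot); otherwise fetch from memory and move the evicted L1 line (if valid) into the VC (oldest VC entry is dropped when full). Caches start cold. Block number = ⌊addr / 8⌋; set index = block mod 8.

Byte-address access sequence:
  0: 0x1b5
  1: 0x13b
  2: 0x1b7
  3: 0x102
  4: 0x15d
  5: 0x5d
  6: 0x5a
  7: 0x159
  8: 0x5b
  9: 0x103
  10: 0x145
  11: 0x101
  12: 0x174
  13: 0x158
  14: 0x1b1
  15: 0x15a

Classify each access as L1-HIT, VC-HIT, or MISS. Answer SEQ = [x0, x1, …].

SEQ = [MISS, MISS, L1-HIT, MISS, MISS, MISS, L1-HIT, VC-HIT, VC-HIT, L1-HIT, MISS, VC-HIT, MISS, VC-HIT, VC-HIT, L1-HIT]

#0 0x1b5→b54/s6 MISS; vc=[]
#1 0x13b→b39/s7 MISS; vc=[]
#2 0x1b7→b54/s6 L1-HIT; vc=[]
#3 0x102→b32/s0 MISS; vc=[]
#4 0x15d→b43/s3 MISS; vc=[]
#5 0x5d→b11/s3 MISS; vc=[43]
#6 0x5a→b11/s3 L1-HIT; vc=[43]
#7 0x159→b43/s3 VC-HIT; vc=[11]
#8 0x5b→b11/s3 VC-HIT; vc=[43]
#9 0x103→b32/s0 L1-HIT; vc=[43]
#10 0x145→b40/s0 MISS; vc=[43,32]
#11 0x101→b32/s0 VC-HIT; vc=[43,40]
#12 0x174→b46/s6 MISS; vc=[43,40,54]
#13 0x158→b43/s3 VC-HIT; vc=[11,40,54]
#14 0x1b1→b54/s6 VC-HIT; vc=[11,40,46]
#15 0x15a→b43/s3 L1-HIT; vc=[11,40,46]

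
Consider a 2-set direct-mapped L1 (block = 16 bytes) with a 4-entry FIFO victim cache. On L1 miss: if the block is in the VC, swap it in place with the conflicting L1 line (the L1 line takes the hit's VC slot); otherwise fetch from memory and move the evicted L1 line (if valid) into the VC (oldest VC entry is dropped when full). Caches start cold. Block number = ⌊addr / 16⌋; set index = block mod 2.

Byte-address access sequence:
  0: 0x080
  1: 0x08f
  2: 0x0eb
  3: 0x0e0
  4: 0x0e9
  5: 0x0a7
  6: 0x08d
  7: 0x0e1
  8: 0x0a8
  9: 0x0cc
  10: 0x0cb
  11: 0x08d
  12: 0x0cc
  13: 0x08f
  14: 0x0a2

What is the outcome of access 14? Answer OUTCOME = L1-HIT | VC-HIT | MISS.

OUTCOME = VC-HIT

  [0] addr=0x80 blk=8 s=0: MISS | VC []
  [1] addr=0x8f blk=8 s=0: L1-HIT | VC []
  [2] addr=0xeb blk=14 s=0: MISS | VC [8]
  [3] addr=0xe0 blk=14 s=0: L1-HIT | VC [8]
  [4] addr=0xe9 blk=14 s=0: L1-HIT | VC [8]
  [5] addr=0xa7 blk=10 s=0: MISS | VC [8, 14]
  [6] addr=0x8d blk=8 s=0: VC-HIT | VC [10, 14]
  [7] addr=0xe1 blk=14 s=0: VC-HIT | VC [10, 8]
  [8] addr=0xa8 blk=10 s=0: VC-HIT | VC [14, 8]
  [9] addr=0xcc blk=12 s=0: MISS | VC [14, 8, 10]
  [10] addr=0xcb blk=12 s=0: L1-HIT | VC [14, 8, 10]
  [11] addr=0x8d blk=8 s=0: VC-HIT | VC [14, 12, 10]
  [12] addr=0xcc blk=12 s=0: VC-HIT | VC [14, 8, 10]
  [13] addr=0x8f blk=8 s=0: VC-HIT | VC [14, 12, 10]
  [14] addr=0xa2 blk=10 s=0: VC-HIT | VC [14, 12, 8]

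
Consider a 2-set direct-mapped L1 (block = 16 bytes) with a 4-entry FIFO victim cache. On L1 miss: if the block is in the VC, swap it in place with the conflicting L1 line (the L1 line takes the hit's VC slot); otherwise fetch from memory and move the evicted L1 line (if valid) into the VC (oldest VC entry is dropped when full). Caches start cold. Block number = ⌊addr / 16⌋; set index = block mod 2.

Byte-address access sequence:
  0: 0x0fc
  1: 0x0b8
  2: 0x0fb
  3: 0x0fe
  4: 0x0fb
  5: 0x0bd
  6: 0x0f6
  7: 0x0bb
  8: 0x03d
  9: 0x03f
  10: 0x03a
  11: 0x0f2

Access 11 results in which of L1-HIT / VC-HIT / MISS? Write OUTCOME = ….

0: 0xfc (blk 15, set 1) → MISS  vc=[]
1: 0xb8 (blk 11, set 1) → MISS  vc=[15]
2: 0xfb (blk 15, set 1) → VC-HIT  vc=[11]
3: 0xfe (blk 15, set 1) → L1-HIT  vc=[11]
4: 0xfb (blk 15, set 1) → L1-HIT  vc=[11]
5: 0xbd (blk 11, set 1) → VC-HIT  vc=[15]
6: 0xf6 (blk 15, set 1) → VC-HIT  vc=[11]
7: 0xbb (blk 11, set 1) → VC-HIT  vc=[15]
8: 0x3d (blk 3, set 1) → MISS  vc=[15, 11]
9: 0x3f (blk 3, set 1) → L1-HIT  vc=[15, 11]
10: 0x3a (blk 3, set 1) → L1-HIT  vc=[15, 11]
11: 0xf2 (blk 15, set 1) → VC-HIT  vc=[3, 11]

OUTCOME = VC-HIT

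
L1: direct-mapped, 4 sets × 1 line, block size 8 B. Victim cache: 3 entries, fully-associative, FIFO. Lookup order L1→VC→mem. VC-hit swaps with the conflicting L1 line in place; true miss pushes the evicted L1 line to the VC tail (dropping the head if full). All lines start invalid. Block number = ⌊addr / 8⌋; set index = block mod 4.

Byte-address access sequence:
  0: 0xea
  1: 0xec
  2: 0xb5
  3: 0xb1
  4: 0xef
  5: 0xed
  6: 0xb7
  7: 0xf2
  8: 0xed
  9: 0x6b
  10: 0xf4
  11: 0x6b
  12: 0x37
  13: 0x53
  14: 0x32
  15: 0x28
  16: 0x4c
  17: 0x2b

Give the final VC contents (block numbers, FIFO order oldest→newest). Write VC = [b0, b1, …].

  [0] addr=0xea blk=29 s=1: MISS | VC []
  [1] addr=0xec blk=29 s=1: L1-HIT | VC []
  [2] addr=0xb5 blk=22 s=2: MISS | VC []
  [3] addr=0xb1 blk=22 s=2: L1-HIT | VC []
  [4] addr=0xef blk=29 s=1: L1-HIT | VC []
  [5] addr=0xed blk=29 s=1: L1-HIT | VC []
  [6] addr=0xb7 blk=22 s=2: L1-HIT | VC []
  [7] addr=0xf2 blk=30 s=2: MISS | VC [22]
  [8] addr=0xed blk=29 s=1: L1-HIT | VC [22]
  [9] addr=0x6b blk=13 s=1: MISS | VC [22, 29]
  [10] addr=0xf4 blk=30 s=2: L1-HIT | VC [22, 29]
  [11] addr=0x6b blk=13 s=1: L1-HIT | VC [22, 29]
  [12] addr=0x37 blk=6 s=2: MISS | VC [22, 29, 30]
  [13] addr=0x53 blk=10 s=2: MISS | VC [29, 30, 6]
  [14] addr=0x32 blk=6 s=2: VC-HIT | VC [29, 30, 10]
  [15] addr=0x28 blk=5 s=1: MISS | VC [30, 10, 13]
  [16] addr=0x4c blk=9 s=1: MISS | VC [10, 13, 5]
  [17] addr=0x2b blk=5 s=1: VC-HIT | VC [10, 13, 9]

VC = [10, 13, 9]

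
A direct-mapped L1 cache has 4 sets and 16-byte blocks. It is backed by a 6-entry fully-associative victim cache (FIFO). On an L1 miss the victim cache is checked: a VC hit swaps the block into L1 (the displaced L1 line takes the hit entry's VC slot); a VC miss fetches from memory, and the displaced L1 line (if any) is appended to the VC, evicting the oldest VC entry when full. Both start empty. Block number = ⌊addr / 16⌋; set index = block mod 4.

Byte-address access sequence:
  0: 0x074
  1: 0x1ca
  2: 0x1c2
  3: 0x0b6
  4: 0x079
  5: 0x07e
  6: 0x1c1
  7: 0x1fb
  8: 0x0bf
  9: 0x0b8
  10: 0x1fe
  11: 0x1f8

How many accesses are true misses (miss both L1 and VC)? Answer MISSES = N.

MISSES = 4

  [0] addr=0x74 blk=7 s=3: MISS | VC []
  [1] addr=0x1ca blk=28 s=0: MISS | VC []
  [2] addr=0x1c2 blk=28 s=0: L1-HIT | VC []
  [3] addr=0xb6 blk=11 s=3: MISS | VC [7]
  [4] addr=0x79 blk=7 s=3: VC-HIT | VC [11]
  [5] addr=0x7e blk=7 s=3: L1-HIT | VC [11]
  [6] addr=0x1c1 blk=28 s=0: L1-HIT | VC [11]
  [7] addr=0x1fb blk=31 s=3: MISS | VC [11, 7]
  [8] addr=0xbf blk=11 s=3: VC-HIT | VC [31, 7]
  [9] addr=0xb8 blk=11 s=3: L1-HIT | VC [31, 7]
  [10] addr=0x1fe blk=31 s=3: VC-HIT | VC [11, 7]
  [11] addr=0x1f8 blk=31 s=3: L1-HIT | VC [11, 7]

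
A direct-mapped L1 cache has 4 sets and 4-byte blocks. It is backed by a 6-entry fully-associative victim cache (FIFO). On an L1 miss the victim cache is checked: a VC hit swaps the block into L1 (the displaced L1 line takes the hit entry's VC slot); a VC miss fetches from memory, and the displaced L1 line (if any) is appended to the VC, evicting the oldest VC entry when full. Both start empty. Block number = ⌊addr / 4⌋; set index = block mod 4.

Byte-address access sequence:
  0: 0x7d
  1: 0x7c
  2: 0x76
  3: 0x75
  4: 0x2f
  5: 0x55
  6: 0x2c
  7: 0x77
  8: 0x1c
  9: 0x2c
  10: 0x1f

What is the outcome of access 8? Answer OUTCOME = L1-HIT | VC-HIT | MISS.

#0 0x7d→b31/s3 MISS; vc=[]
#1 0x7c→b31/s3 L1-HIT; vc=[]
#2 0x76→b29/s1 MISS; vc=[]
#3 0x75→b29/s1 L1-HIT; vc=[]
#4 0x2f→b11/s3 MISS; vc=[31]
#5 0x55→b21/s1 MISS; vc=[31,29]
#6 0x2c→b11/s3 L1-HIT; vc=[31,29]
#7 0x77→b29/s1 VC-HIT; vc=[31,21]
#8 0x1c→b7/s3 MISS; vc=[31,21,11]
#9 0x2c→b11/s3 VC-HIT; vc=[31,21,7]
#10 0x1f→b7/s3 VC-HIT; vc=[31,21,11]

OUTCOME = MISS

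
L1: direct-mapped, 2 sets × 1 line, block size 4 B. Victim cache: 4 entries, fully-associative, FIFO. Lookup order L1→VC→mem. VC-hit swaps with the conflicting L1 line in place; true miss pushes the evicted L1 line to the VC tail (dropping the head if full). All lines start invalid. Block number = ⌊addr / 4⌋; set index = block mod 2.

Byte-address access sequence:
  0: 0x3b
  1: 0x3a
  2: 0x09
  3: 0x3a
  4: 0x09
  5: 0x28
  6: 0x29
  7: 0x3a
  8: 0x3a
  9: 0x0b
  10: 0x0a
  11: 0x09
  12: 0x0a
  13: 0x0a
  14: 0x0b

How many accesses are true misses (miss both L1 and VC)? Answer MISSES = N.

MISSES = 3

0: 0x3b (blk 14, set 0) → MISS  vc=[]
1: 0x3a (blk 14, set 0) → L1-HIT  vc=[]
2: 0x9 (blk 2, set 0) → MISS  vc=[14]
3: 0x3a (blk 14, set 0) → VC-HIT  vc=[2]
4: 0x9 (blk 2, set 0) → VC-HIT  vc=[14]
5: 0x28 (blk 10, set 0) → MISS  vc=[14, 2]
6: 0x29 (blk 10, set 0) → L1-HIT  vc=[14, 2]
7: 0x3a (blk 14, set 0) → VC-HIT  vc=[10, 2]
8: 0x3a (blk 14, set 0) → L1-HIT  vc=[10, 2]
9: 0xb (blk 2, set 0) → VC-HIT  vc=[10, 14]
10: 0xa (blk 2, set 0) → L1-HIT  vc=[10, 14]
11: 0x9 (blk 2, set 0) → L1-HIT  vc=[10, 14]
12: 0xa (blk 2, set 0) → L1-HIT  vc=[10, 14]
13: 0xa (blk 2, set 0) → L1-HIT  vc=[10, 14]
14: 0xb (blk 2, set 0) → L1-HIT  vc=[10, 14]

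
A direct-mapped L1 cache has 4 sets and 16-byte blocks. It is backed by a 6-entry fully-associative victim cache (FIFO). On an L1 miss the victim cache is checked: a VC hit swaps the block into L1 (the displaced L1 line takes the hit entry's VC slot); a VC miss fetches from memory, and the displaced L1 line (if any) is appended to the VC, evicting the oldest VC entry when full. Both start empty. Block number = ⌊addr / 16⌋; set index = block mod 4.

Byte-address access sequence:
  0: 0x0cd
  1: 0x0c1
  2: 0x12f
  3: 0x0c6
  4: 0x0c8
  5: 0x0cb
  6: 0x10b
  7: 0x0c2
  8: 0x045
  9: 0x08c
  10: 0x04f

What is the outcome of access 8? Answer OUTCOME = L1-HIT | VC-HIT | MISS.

OUTCOME = MISS

  [0] addr=0xcd blk=12 s=0: MISS | VC []
  [1] addr=0xc1 blk=12 s=0: L1-HIT | VC []
  [2] addr=0x12f blk=18 s=2: MISS | VC []
  [3] addr=0xc6 blk=12 s=0: L1-HIT | VC []
  [4] addr=0xc8 blk=12 s=0: L1-HIT | VC []
  [5] addr=0xcb blk=12 s=0: L1-HIT | VC []
  [6] addr=0x10b blk=16 s=0: MISS | VC [12]
  [7] addr=0xc2 blk=12 s=0: VC-HIT | VC [16]
  [8] addr=0x45 blk=4 s=0: MISS | VC [16, 12]
  [9] addr=0x8c blk=8 s=0: MISS | VC [16, 12, 4]
  [10] addr=0x4f blk=4 s=0: VC-HIT | VC [16, 12, 8]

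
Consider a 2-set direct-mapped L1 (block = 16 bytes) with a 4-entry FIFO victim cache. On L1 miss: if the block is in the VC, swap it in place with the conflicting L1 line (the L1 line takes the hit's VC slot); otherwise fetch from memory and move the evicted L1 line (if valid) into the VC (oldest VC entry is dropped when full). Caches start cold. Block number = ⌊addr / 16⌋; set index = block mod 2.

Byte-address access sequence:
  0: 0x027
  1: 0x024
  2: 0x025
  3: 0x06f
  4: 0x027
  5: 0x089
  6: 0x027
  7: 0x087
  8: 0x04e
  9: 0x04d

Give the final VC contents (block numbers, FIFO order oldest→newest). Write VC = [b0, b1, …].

VC = [6, 2, 8]

  [0] addr=0x27 blk=2 s=0: MISS | VC []
  [1] addr=0x24 blk=2 s=0: L1-HIT | VC []
  [2] addr=0x25 blk=2 s=0: L1-HIT | VC []
  [3] addr=0x6f blk=6 s=0: MISS | VC [2]
  [4] addr=0x27 blk=2 s=0: VC-HIT | VC [6]
  [5] addr=0x89 blk=8 s=0: MISS | VC [6, 2]
  [6] addr=0x27 blk=2 s=0: VC-HIT | VC [6, 8]
  [7] addr=0x87 blk=8 s=0: VC-HIT | VC [6, 2]
  [8] addr=0x4e blk=4 s=0: MISS | VC [6, 2, 8]
  [9] addr=0x4d blk=4 s=0: L1-HIT | VC [6, 2, 8]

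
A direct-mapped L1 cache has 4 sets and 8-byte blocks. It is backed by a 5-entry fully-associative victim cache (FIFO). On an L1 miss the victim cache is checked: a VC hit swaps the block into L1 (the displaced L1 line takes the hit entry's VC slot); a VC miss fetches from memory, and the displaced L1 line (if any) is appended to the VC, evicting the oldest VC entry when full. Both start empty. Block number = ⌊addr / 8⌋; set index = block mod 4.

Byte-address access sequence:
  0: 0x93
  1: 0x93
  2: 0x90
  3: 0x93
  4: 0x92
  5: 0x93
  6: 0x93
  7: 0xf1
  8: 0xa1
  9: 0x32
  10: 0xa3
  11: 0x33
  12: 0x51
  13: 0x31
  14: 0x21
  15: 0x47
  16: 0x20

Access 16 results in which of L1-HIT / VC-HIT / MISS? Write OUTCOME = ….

OUTCOME = VC-HIT

  [0] addr=0x93 blk=18 s=2: MISS | VC []
  [1] addr=0x93 blk=18 s=2: L1-HIT | VC []
  [2] addr=0x90 blk=18 s=2: L1-HIT | VC []
  [3] addr=0x93 blk=18 s=2: L1-HIT | VC []
  [4] addr=0x92 blk=18 s=2: L1-HIT | VC []
  [5] addr=0x93 blk=18 s=2: L1-HIT | VC []
  [6] addr=0x93 blk=18 s=2: L1-HIT | VC []
  [7] addr=0xf1 blk=30 s=2: MISS | VC [18]
  [8] addr=0xa1 blk=20 s=0: MISS | VC [18]
  [9] addr=0x32 blk=6 s=2: MISS | VC [18, 30]
  [10] addr=0xa3 blk=20 s=0: L1-HIT | VC [18, 30]
  [11] addr=0x33 blk=6 s=2: L1-HIT | VC [18, 30]
  [12] addr=0x51 blk=10 s=2: MISS | VC [18, 30, 6]
  [13] addr=0x31 blk=6 s=2: VC-HIT | VC [18, 30, 10]
  [14] addr=0x21 blk=4 s=0: MISS | VC [18, 30, 10, 20]
  [15] addr=0x47 blk=8 s=0: MISS | VC [18, 30, 10, 20, 4]
  [16] addr=0x20 blk=4 s=0: VC-HIT | VC [18, 30, 10, 20, 8]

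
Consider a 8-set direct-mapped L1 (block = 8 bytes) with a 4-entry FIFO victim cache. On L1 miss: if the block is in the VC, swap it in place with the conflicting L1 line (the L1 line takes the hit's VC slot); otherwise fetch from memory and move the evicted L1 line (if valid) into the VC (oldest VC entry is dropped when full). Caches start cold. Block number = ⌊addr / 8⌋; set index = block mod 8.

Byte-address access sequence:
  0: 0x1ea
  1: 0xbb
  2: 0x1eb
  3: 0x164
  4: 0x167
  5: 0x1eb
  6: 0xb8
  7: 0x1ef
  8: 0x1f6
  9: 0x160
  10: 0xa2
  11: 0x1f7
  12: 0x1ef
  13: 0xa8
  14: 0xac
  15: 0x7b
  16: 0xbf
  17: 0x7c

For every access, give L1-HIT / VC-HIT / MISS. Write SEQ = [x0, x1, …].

0: 0x1ea (blk 61, set 5) → MISS  vc=[]
1: 0xbb (blk 23, set 7) → MISS  vc=[]
2: 0x1eb (blk 61, set 5) → L1-HIT  vc=[]
3: 0x164 (blk 44, set 4) → MISS  vc=[]
4: 0x167 (blk 44, set 4) → L1-HIT  vc=[]
5: 0x1eb (blk 61, set 5) → L1-HIT  vc=[]
6: 0xb8 (blk 23, set 7) → L1-HIT  vc=[]
7: 0x1ef (blk 61, set 5) → L1-HIT  vc=[]
8: 0x1f6 (blk 62, set 6) → MISS  vc=[]
9: 0x160 (blk 44, set 4) → L1-HIT  vc=[]
10: 0xa2 (blk 20, set 4) → MISS  vc=[44]
11: 0x1f7 (blk 62, set 6) → L1-HIT  vc=[44]
12: 0x1ef (blk 61, set 5) → L1-HIT  vc=[44]
13: 0xa8 (blk 21, set 5) → MISS  vc=[44, 61]
14: 0xac (blk 21, set 5) → L1-HIT  vc=[44, 61]
15: 0x7b (blk 15, set 7) → MISS  vc=[44, 61, 23]
16: 0xbf (blk 23, set 7) → VC-HIT  vc=[44, 61, 15]
17: 0x7c (blk 15, set 7) → VC-HIT  vc=[44, 61, 23]

SEQ = [MISS, MISS, L1-HIT, MISS, L1-HIT, L1-HIT, L1-HIT, L1-HIT, MISS, L1-HIT, MISS, L1-HIT, L1-HIT, MISS, L1-HIT, MISS, VC-HIT, VC-HIT]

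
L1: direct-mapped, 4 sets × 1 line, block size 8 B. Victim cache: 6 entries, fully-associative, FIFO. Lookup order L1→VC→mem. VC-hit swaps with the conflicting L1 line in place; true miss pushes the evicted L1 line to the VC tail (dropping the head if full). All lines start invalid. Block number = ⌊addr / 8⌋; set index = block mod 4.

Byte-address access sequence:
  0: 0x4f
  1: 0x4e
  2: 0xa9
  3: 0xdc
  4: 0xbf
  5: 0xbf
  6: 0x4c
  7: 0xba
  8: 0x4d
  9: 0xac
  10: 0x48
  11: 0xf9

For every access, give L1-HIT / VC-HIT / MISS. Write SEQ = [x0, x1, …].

  [0] addr=0x4f blk=9 s=1: MISS | VC []
  [1] addr=0x4e blk=9 s=1: L1-HIT | VC []
  [2] addr=0xa9 blk=21 s=1: MISS | VC [9]
  [3] addr=0xdc blk=27 s=3: MISS | VC [9]
  [4] addr=0xbf blk=23 s=3: MISS | VC [9, 27]
  [5] addr=0xbf blk=23 s=3: L1-HIT | VC [9, 27]
  [6] addr=0x4c blk=9 s=1: VC-HIT | VC [21, 27]
  [7] addr=0xba blk=23 s=3: L1-HIT | VC [21, 27]
  [8] addr=0x4d blk=9 s=1: L1-HIT | VC [21, 27]
  [9] addr=0xac blk=21 s=1: VC-HIT | VC [9, 27]
  [10] addr=0x48 blk=9 s=1: VC-HIT | VC [21, 27]
  [11] addr=0xf9 blk=31 s=3: MISS | VC [21, 27, 23]

SEQ = [MISS, L1-HIT, MISS, MISS, MISS, L1-HIT, VC-HIT, L1-HIT, L1-HIT, VC-HIT, VC-HIT, MISS]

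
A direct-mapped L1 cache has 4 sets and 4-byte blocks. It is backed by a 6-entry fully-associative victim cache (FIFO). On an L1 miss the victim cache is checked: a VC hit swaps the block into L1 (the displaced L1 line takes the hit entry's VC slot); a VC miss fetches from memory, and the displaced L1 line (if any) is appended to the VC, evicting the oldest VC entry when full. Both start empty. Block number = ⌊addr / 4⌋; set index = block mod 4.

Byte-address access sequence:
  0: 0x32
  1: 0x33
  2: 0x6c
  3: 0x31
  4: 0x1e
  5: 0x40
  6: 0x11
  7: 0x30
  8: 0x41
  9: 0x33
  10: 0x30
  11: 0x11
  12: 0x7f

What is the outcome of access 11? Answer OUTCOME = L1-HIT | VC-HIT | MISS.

OUTCOME = VC-HIT

#0 0x32→b12/s0 MISS; vc=[]
#1 0x33→b12/s0 L1-HIT; vc=[]
#2 0x6c→b27/s3 MISS; vc=[]
#3 0x31→b12/s0 L1-HIT; vc=[]
#4 0x1e→b7/s3 MISS; vc=[27]
#5 0x40→b16/s0 MISS; vc=[27,12]
#6 0x11→b4/s0 MISS; vc=[27,12,16]
#7 0x30→b12/s0 VC-HIT; vc=[27,4,16]
#8 0x41→b16/s0 VC-HIT; vc=[27,4,12]
#9 0x33→b12/s0 VC-HIT; vc=[27,4,16]
#10 0x30→b12/s0 L1-HIT; vc=[27,4,16]
#11 0x11→b4/s0 VC-HIT; vc=[27,12,16]
#12 0x7f→b31/s3 MISS; vc=[27,12,16,7]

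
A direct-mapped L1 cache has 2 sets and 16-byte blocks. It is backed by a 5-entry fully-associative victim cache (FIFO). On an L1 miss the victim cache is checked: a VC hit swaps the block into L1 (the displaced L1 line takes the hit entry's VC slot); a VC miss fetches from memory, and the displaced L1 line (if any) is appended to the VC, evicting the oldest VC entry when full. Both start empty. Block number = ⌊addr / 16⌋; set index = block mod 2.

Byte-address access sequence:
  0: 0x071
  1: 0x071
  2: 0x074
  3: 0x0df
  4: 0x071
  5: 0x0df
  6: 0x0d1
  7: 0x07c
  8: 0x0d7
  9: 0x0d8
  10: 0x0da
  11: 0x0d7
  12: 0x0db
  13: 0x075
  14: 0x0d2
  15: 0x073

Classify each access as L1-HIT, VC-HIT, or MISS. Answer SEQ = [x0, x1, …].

SEQ = [MISS, L1-HIT, L1-HIT, MISS, VC-HIT, VC-HIT, L1-HIT, VC-HIT, VC-HIT, L1-HIT, L1-HIT, L1-HIT, L1-HIT, VC-HIT, VC-HIT, VC-HIT]

  [0] addr=0x71 blk=7 s=1: MISS | VC []
  [1] addr=0x71 blk=7 s=1: L1-HIT | VC []
  [2] addr=0x74 blk=7 s=1: L1-HIT | VC []
  [3] addr=0xdf blk=13 s=1: MISS | VC [7]
  [4] addr=0x71 blk=7 s=1: VC-HIT | VC [13]
  [5] addr=0xdf blk=13 s=1: VC-HIT | VC [7]
  [6] addr=0xd1 blk=13 s=1: L1-HIT | VC [7]
  [7] addr=0x7c blk=7 s=1: VC-HIT | VC [13]
  [8] addr=0xd7 blk=13 s=1: VC-HIT | VC [7]
  [9] addr=0xd8 blk=13 s=1: L1-HIT | VC [7]
  [10] addr=0xda blk=13 s=1: L1-HIT | VC [7]
  [11] addr=0xd7 blk=13 s=1: L1-HIT | VC [7]
  [12] addr=0xdb blk=13 s=1: L1-HIT | VC [7]
  [13] addr=0x75 blk=7 s=1: VC-HIT | VC [13]
  [14] addr=0xd2 blk=13 s=1: VC-HIT | VC [7]
  [15] addr=0x73 blk=7 s=1: VC-HIT | VC [13]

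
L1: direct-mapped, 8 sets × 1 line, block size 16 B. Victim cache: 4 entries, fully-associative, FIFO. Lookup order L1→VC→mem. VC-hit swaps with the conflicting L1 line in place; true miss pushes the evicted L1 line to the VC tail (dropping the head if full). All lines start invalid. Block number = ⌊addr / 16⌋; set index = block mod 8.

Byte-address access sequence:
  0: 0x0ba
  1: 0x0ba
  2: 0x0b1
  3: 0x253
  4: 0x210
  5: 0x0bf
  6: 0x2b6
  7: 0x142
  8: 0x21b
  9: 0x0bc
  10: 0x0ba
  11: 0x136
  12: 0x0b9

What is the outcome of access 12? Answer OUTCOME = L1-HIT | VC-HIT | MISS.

OUTCOME = VC-HIT

  [0] addr=0xba blk=11 s=3: MISS | VC []
  [1] addr=0xba blk=11 s=3: L1-HIT | VC []
  [2] addr=0xb1 blk=11 s=3: L1-HIT | VC []
  [3] addr=0x253 blk=37 s=5: MISS | VC []
  [4] addr=0x210 blk=33 s=1: MISS | VC []
  [5] addr=0xbf blk=11 s=3: L1-HIT | VC []
  [6] addr=0x2b6 blk=43 s=3: MISS | VC [11]
  [7] addr=0x142 blk=20 s=4: MISS | VC [11]
  [8] addr=0x21b blk=33 s=1: L1-HIT | VC [11]
  [9] addr=0xbc blk=11 s=3: VC-HIT | VC [43]
  [10] addr=0xba blk=11 s=3: L1-HIT | VC [43]
  [11] addr=0x136 blk=19 s=3: MISS | VC [43, 11]
  [12] addr=0xb9 blk=11 s=3: VC-HIT | VC [43, 19]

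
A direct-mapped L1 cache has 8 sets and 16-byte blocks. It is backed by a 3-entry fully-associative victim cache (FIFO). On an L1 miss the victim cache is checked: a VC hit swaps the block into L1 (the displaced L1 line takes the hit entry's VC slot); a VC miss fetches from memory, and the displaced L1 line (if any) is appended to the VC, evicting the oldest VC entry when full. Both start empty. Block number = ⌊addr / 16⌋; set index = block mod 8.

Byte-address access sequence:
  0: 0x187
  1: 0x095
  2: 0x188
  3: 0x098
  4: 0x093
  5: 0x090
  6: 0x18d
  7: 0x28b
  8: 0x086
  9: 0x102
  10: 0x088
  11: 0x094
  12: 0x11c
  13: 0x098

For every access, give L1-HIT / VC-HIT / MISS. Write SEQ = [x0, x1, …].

  [0] addr=0x187 blk=24 s=0: MISS | VC []
  [1] addr=0x95 blk=9 s=1: MISS | VC []
  [2] addr=0x188 blk=24 s=0: L1-HIT | VC []
  [3] addr=0x98 blk=9 s=1: L1-HIT | VC []
  [4] addr=0x93 blk=9 s=1: L1-HIT | VC []
  [5] addr=0x90 blk=9 s=1: L1-HIT | VC []
  [6] addr=0x18d blk=24 s=0: L1-HIT | VC []
  [7] addr=0x28b blk=40 s=0: MISS | VC [24]
  [8] addr=0x86 blk=8 s=0: MISS | VC [24, 40]
  [9] addr=0x102 blk=16 s=0: MISS | VC [24, 40, 8]
  [10] addr=0x88 blk=8 s=0: VC-HIT | VC [24, 40, 16]
  [11] addr=0x94 blk=9 s=1: L1-HIT | VC [24, 40, 16]
  [12] addr=0x11c blk=17 s=1: MISS | VC [40, 16, 9]
  [13] addr=0x98 blk=9 s=1: VC-HIT | VC [40, 16, 17]

SEQ = [MISS, MISS, L1-HIT, L1-HIT, L1-HIT, L1-HIT, L1-HIT, MISS, MISS, MISS, VC-HIT, L1-HIT, MISS, VC-HIT]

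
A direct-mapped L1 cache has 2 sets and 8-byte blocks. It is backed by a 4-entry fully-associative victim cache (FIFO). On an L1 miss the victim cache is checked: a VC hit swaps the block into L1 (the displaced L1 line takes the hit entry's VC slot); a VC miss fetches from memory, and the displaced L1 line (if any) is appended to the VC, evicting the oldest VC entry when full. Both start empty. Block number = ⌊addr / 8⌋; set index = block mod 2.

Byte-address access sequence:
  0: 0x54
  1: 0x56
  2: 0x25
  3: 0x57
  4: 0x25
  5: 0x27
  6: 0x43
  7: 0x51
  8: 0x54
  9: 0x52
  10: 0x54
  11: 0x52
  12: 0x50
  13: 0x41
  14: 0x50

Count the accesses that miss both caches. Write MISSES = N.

MISSES = 3

0: 0x54 (blk 10, set 0) → MISS  vc=[]
1: 0x56 (blk 10, set 0) → L1-HIT  vc=[]
2: 0x25 (blk 4, set 0) → MISS  vc=[10]
3: 0x57 (blk 10, set 0) → VC-HIT  vc=[4]
4: 0x25 (blk 4, set 0) → VC-HIT  vc=[10]
5: 0x27 (blk 4, set 0) → L1-HIT  vc=[10]
6: 0x43 (blk 8, set 0) → MISS  vc=[10, 4]
7: 0x51 (blk 10, set 0) → VC-HIT  vc=[8, 4]
8: 0x54 (blk 10, set 0) → L1-HIT  vc=[8, 4]
9: 0x52 (blk 10, set 0) → L1-HIT  vc=[8, 4]
10: 0x54 (blk 10, set 0) → L1-HIT  vc=[8, 4]
11: 0x52 (blk 10, set 0) → L1-HIT  vc=[8, 4]
12: 0x50 (blk 10, set 0) → L1-HIT  vc=[8, 4]
13: 0x41 (blk 8, set 0) → VC-HIT  vc=[10, 4]
14: 0x50 (blk 10, set 0) → VC-HIT  vc=[8, 4]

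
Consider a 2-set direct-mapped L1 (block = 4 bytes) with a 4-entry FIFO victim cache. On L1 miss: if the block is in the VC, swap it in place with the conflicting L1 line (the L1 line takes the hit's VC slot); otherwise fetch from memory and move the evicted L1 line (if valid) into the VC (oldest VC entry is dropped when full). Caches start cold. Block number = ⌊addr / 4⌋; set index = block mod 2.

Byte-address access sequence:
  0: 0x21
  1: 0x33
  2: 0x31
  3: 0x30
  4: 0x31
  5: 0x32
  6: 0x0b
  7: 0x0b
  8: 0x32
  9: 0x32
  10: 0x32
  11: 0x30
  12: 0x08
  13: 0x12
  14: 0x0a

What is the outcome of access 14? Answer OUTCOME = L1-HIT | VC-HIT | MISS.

  [0] addr=0x21 blk=8 s=0: MISS | VC []
  [1] addr=0x33 blk=12 s=0: MISS | VC [8]
  [2] addr=0x31 blk=12 s=0: L1-HIT | VC [8]
  [3] addr=0x30 blk=12 s=0: L1-HIT | VC [8]
  [4] addr=0x31 blk=12 s=0: L1-HIT | VC [8]
  [5] addr=0x32 blk=12 s=0: L1-HIT | VC [8]
  [6] addr=0xb blk=2 s=0: MISS | VC [8, 12]
  [7] addr=0xb blk=2 s=0: L1-HIT | VC [8, 12]
  [8] addr=0x32 blk=12 s=0: VC-HIT | VC [8, 2]
  [9] addr=0x32 blk=12 s=0: L1-HIT | VC [8, 2]
  [10] addr=0x32 blk=12 s=0: L1-HIT | VC [8, 2]
  [11] addr=0x30 blk=12 s=0: L1-HIT | VC [8, 2]
  [12] addr=0x8 blk=2 s=0: VC-HIT | VC [8, 12]
  [13] addr=0x12 blk=4 s=0: MISS | VC [8, 12, 2]
  [14] addr=0xa blk=2 s=0: VC-HIT | VC [8, 12, 4]

OUTCOME = VC-HIT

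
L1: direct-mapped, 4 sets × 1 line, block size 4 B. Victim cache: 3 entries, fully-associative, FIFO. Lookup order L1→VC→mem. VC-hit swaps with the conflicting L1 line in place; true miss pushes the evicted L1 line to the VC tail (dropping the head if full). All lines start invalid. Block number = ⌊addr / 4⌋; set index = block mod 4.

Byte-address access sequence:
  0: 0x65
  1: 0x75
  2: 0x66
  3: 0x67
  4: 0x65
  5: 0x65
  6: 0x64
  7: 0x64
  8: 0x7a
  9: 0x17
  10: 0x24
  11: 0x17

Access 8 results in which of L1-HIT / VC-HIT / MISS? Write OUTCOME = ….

OUTCOME = MISS

  [0] addr=0x65 blk=25 s=1: MISS | VC []
  [1] addr=0x75 blk=29 s=1: MISS | VC [25]
  [2] addr=0x66 blk=25 s=1: VC-HIT | VC [29]
  [3] addr=0x67 blk=25 s=1: L1-HIT | VC [29]
  [4] addr=0x65 blk=25 s=1: L1-HIT | VC [29]
  [5] addr=0x65 blk=25 s=1: L1-HIT | VC [29]
  [6] addr=0x64 blk=25 s=1: L1-HIT | VC [29]
  [7] addr=0x64 blk=25 s=1: L1-HIT | VC [29]
  [8] addr=0x7a blk=30 s=2: MISS | VC [29]
  [9] addr=0x17 blk=5 s=1: MISS | VC [29, 25]
  [10] addr=0x24 blk=9 s=1: MISS | VC [29, 25, 5]
  [11] addr=0x17 blk=5 s=1: VC-HIT | VC [29, 25, 9]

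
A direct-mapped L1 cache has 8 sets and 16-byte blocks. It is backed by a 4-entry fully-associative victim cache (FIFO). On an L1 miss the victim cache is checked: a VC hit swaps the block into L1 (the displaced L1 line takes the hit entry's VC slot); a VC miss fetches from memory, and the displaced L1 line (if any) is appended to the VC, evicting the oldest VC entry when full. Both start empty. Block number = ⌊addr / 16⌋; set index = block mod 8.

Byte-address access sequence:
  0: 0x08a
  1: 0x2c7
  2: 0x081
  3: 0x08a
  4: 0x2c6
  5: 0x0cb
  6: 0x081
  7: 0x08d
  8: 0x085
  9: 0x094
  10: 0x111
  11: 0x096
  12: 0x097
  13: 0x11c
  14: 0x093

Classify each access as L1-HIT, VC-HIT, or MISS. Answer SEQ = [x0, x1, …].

SEQ = [MISS, MISS, L1-HIT, L1-HIT, L1-HIT, MISS, L1-HIT, L1-HIT, L1-HIT, MISS, MISS, VC-HIT, L1-HIT, VC-HIT, VC-HIT]

#0 0x8a→b8/s0 MISS; vc=[]
#1 0x2c7→b44/s4 MISS; vc=[]
#2 0x81→b8/s0 L1-HIT; vc=[]
#3 0x8a→b8/s0 L1-HIT; vc=[]
#4 0x2c6→b44/s4 L1-HIT; vc=[]
#5 0xcb→b12/s4 MISS; vc=[44]
#6 0x81→b8/s0 L1-HIT; vc=[44]
#7 0x8d→b8/s0 L1-HIT; vc=[44]
#8 0x85→b8/s0 L1-HIT; vc=[44]
#9 0x94→b9/s1 MISS; vc=[44]
#10 0x111→b17/s1 MISS; vc=[44,9]
#11 0x96→b9/s1 VC-HIT; vc=[44,17]
#12 0x97→b9/s1 L1-HIT; vc=[44,17]
#13 0x11c→b17/s1 VC-HIT; vc=[44,9]
#14 0x93→b9/s1 VC-HIT; vc=[44,17]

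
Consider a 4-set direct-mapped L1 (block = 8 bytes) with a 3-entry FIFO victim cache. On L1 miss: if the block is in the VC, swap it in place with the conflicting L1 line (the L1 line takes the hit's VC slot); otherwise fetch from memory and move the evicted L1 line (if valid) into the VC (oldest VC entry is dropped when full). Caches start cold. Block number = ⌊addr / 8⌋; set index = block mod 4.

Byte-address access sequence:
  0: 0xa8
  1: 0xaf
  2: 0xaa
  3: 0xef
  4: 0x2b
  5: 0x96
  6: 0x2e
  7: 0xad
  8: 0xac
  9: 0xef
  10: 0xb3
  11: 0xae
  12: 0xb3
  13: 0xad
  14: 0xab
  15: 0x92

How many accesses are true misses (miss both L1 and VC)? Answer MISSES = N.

MISSES = 5

#0 0xa8→b21/s1 MISS; vc=[]
#1 0xaf→b21/s1 L1-HIT; vc=[]
#2 0xaa→b21/s1 L1-HIT; vc=[]
#3 0xef→b29/s1 MISS; vc=[21]
#4 0x2b→b5/s1 MISS; vc=[21,29]
#5 0x96→b18/s2 MISS; vc=[21,29]
#6 0x2e→b5/s1 L1-HIT; vc=[21,29]
#7 0xad→b21/s1 VC-HIT; vc=[5,29]
#8 0xac→b21/s1 L1-HIT; vc=[5,29]
#9 0xef→b29/s1 VC-HIT; vc=[5,21]
#10 0xb3→b22/s2 MISS; vc=[5,21,18]
#11 0xae→b21/s1 VC-HIT; vc=[5,29,18]
#12 0xb3→b22/s2 L1-HIT; vc=[5,29,18]
#13 0xad→b21/s1 L1-HIT; vc=[5,29,18]
#14 0xab→b21/s1 L1-HIT; vc=[5,29,18]
#15 0x92→b18/s2 VC-HIT; vc=[5,29,22]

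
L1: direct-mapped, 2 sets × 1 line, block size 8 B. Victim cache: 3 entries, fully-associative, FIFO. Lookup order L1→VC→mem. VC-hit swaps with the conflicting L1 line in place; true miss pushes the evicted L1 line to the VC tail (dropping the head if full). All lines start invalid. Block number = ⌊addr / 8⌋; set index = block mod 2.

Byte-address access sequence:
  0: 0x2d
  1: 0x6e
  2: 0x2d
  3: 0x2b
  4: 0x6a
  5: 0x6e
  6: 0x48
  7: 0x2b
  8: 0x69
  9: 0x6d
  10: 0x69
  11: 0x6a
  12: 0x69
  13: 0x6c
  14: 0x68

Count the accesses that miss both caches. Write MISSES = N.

  [0] addr=0x2d blk=5 s=1: MISS | VC []
  [1] addr=0x6e blk=13 s=1: MISS | VC [5]
  [2] addr=0x2d blk=5 s=1: VC-HIT | VC [13]
  [3] addr=0x2b blk=5 s=1: L1-HIT | VC [13]
  [4] addr=0x6a blk=13 s=1: VC-HIT | VC [5]
  [5] addr=0x6e blk=13 s=1: L1-HIT | VC [5]
  [6] addr=0x48 blk=9 s=1: MISS | VC [5, 13]
  [7] addr=0x2b blk=5 s=1: VC-HIT | VC [9, 13]
  [8] addr=0x69 blk=13 s=1: VC-HIT | VC [9, 5]
  [9] addr=0x6d blk=13 s=1: L1-HIT | VC [9, 5]
  [10] addr=0x69 blk=13 s=1: L1-HIT | VC [9, 5]
  [11] addr=0x6a blk=13 s=1: L1-HIT | VC [9, 5]
  [12] addr=0x69 blk=13 s=1: L1-HIT | VC [9, 5]
  [13] addr=0x6c blk=13 s=1: L1-HIT | VC [9, 5]
  [14] addr=0x68 blk=13 s=1: L1-HIT | VC [9, 5]

MISSES = 3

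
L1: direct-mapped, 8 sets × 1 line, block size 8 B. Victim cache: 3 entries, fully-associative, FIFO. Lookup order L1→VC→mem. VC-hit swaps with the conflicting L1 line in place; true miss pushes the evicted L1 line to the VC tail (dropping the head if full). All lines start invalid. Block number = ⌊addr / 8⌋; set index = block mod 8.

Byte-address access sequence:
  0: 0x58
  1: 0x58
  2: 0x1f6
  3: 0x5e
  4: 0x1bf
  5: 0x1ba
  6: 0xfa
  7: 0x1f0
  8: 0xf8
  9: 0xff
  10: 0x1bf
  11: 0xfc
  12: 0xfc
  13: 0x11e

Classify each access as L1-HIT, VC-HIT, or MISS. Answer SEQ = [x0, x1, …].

#0 0x58→b11/s3 MISS; vc=[]
#1 0x58→b11/s3 L1-HIT; vc=[]
#2 0x1f6→b62/s6 MISS; vc=[]
#3 0x5e→b11/s3 L1-HIT; vc=[]
#4 0x1bf→b55/s7 MISS; vc=[]
#5 0x1ba→b55/s7 L1-HIT; vc=[]
#6 0xfa→b31/s7 MISS; vc=[55]
#7 0x1f0→b62/s6 L1-HIT; vc=[55]
#8 0xf8→b31/s7 L1-HIT; vc=[55]
#9 0xff→b31/s7 L1-HIT; vc=[55]
#10 0x1bf→b55/s7 VC-HIT; vc=[31]
#11 0xfc→b31/s7 VC-HIT; vc=[55]
#12 0xfc→b31/s7 L1-HIT; vc=[55]
#13 0x11e→b35/s3 MISS; vc=[55,11]

SEQ = [MISS, L1-HIT, MISS, L1-HIT, MISS, L1-HIT, MISS, L1-HIT, L1-HIT, L1-HIT, VC-HIT, VC-HIT, L1-HIT, MISS]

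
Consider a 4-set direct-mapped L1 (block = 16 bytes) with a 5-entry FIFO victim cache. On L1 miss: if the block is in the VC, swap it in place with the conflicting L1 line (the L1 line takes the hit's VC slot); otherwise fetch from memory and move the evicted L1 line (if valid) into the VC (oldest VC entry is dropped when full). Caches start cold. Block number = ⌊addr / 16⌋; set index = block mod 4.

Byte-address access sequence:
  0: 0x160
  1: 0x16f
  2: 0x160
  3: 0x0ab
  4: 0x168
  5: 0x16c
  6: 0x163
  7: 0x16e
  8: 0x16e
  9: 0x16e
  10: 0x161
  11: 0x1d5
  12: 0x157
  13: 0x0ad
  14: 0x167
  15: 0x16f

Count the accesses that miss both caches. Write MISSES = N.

0: 0x160 (blk 22, set 2) → MISS  vc=[]
1: 0x16f (blk 22, set 2) → L1-HIT  vc=[]
2: 0x160 (blk 22, set 2) → L1-HIT  vc=[]
3: 0xab (blk 10, set 2) → MISS  vc=[22]
4: 0x168 (blk 22, set 2) → VC-HIT  vc=[10]
5: 0x16c (blk 22, set 2) → L1-HIT  vc=[10]
6: 0x163 (blk 22, set 2) → L1-HIT  vc=[10]
7: 0x16e (blk 22, set 2) → L1-HIT  vc=[10]
8: 0x16e (blk 22, set 2) → L1-HIT  vc=[10]
9: 0x16e (blk 22, set 2) → L1-HIT  vc=[10]
10: 0x161 (blk 22, set 2) → L1-HIT  vc=[10]
11: 0x1d5 (blk 29, set 1) → MISS  vc=[10]
12: 0x157 (blk 21, set 1) → MISS  vc=[10, 29]
13: 0xad (blk 10, set 2) → VC-HIT  vc=[22, 29]
14: 0x167 (blk 22, set 2) → VC-HIT  vc=[10, 29]
15: 0x16f (blk 22, set 2) → L1-HIT  vc=[10, 29]

MISSES = 4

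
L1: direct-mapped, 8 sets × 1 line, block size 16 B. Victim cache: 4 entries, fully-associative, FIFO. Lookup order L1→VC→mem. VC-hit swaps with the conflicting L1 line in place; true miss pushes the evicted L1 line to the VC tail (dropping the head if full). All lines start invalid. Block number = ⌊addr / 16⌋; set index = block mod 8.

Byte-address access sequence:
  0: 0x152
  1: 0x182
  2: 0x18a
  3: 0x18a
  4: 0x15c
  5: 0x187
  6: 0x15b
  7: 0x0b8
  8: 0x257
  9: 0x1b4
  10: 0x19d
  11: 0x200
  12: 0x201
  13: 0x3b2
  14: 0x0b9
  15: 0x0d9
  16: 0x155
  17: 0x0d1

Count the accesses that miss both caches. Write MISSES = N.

MISSES = 10

#0 0x152→b21/s5 MISS; vc=[]
#1 0x182→b24/s0 MISS; vc=[]
#2 0x18a→b24/s0 L1-HIT; vc=[]
#3 0x18a→b24/s0 L1-HIT; vc=[]
#4 0x15c→b21/s5 L1-HIT; vc=[]
#5 0x187→b24/s0 L1-HIT; vc=[]
#6 0x15b→b21/s5 L1-HIT; vc=[]
#7 0xb8→b11/s3 MISS; vc=[]
#8 0x257→b37/s5 MISS; vc=[21]
#9 0x1b4→b27/s3 MISS; vc=[21,11]
#10 0x19d→b25/s1 MISS; vc=[21,11]
#11 0x200→b32/s0 MISS; vc=[21,11,24]
#12 0x201→b32/s0 L1-HIT; vc=[21,11,24]
#13 0x3b2→b59/s3 MISS; vc=[21,11,24,27]
#14 0xb9→b11/s3 VC-HIT; vc=[21,59,24,27]
#15 0xd9→b13/s5 MISS; vc=[59,24,27,37]
#16 0x155→b21/s5 MISS; vc=[24,27,37,13]
#17 0xd1→b13/s5 VC-HIT; vc=[24,27,37,21]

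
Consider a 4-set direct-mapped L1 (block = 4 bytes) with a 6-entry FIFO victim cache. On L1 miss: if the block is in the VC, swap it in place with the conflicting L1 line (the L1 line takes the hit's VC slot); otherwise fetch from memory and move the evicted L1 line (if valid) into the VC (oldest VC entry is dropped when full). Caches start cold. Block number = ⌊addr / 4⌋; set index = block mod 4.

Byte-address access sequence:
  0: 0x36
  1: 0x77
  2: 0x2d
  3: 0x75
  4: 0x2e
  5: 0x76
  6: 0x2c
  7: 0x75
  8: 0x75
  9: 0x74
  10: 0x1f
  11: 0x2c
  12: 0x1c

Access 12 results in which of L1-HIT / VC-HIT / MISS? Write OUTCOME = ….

OUTCOME = VC-HIT

#0 0x36→b13/s1 MISS; vc=[]
#1 0x77→b29/s1 MISS; vc=[13]
#2 0x2d→b11/s3 MISS; vc=[13]
#3 0x75→b29/s1 L1-HIT; vc=[13]
#4 0x2e→b11/s3 L1-HIT; vc=[13]
#5 0x76→b29/s1 L1-HIT; vc=[13]
#6 0x2c→b11/s3 L1-HIT; vc=[13]
#7 0x75→b29/s1 L1-HIT; vc=[13]
#8 0x75→b29/s1 L1-HIT; vc=[13]
#9 0x74→b29/s1 L1-HIT; vc=[13]
#10 0x1f→b7/s3 MISS; vc=[13,11]
#11 0x2c→b11/s3 VC-HIT; vc=[13,7]
#12 0x1c→b7/s3 VC-HIT; vc=[13,11]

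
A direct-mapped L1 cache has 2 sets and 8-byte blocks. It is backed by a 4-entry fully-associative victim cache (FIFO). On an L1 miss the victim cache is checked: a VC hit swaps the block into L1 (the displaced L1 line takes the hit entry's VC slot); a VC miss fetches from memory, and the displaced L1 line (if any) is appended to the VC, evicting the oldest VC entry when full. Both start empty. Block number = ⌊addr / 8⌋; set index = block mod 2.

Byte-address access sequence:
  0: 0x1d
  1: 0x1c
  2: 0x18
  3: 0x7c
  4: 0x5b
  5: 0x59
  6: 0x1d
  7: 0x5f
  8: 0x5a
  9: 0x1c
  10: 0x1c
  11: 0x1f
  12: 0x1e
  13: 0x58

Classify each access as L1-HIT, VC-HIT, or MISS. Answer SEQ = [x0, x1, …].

#0 0x1d→b3/s1 MISS; vc=[]
#1 0x1c→b3/s1 L1-HIT; vc=[]
#2 0x18→b3/s1 L1-HIT; vc=[]
#3 0x7c→b15/s1 MISS; vc=[3]
#4 0x5b→b11/s1 MISS; vc=[3,15]
#5 0x59→b11/s1 L1-HIT; vc=[3,15]
#6 0x1d→b3/s1 VC-HIT; vc=[11,15]
#7 0x5f→b11/s1 VC-HIT; vc=[3,15]
#8 0x5a→b11/s1 L1-HIT; vc=[3,15]
#9 0x1c→b3/s1 VC-HIT; vc=[11,15]
#10 0x1c→b3/s1 L1-HIT; vc=[11,15]
#11 0x1f→b3/s1 L1-HIT; vc=[11,15]
#12 0x1e→b3/s1 L1-HIT; vc=[11,15]
#13 0x58→b11/s1 VC-HIT; vc=[3,15]

SEQ = [MISS, L1-HIT, L1-HIT, MISS, MISS, L1-HIT, VC-HIT, VC-HIT, L1-HIT, VC-HIT, L1-HIT, L1-HIT, L1-HIT, VC-HIT]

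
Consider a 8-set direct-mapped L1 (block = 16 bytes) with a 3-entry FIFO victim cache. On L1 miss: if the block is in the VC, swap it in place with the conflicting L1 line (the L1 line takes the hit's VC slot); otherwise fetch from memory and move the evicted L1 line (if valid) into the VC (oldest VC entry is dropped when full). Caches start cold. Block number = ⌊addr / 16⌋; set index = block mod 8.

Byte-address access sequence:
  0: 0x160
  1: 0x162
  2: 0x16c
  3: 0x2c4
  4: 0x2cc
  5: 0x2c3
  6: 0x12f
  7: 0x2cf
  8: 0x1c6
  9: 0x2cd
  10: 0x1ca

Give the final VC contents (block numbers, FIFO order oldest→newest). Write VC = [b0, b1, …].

VC = [44]

  [0] addr=0x160 blk=22 s=6: MISS | VC []
  [1] addr=0x162 blk=22 s=6: L1-HIT | VC []
  [2] addr=0x16c blk=22 s=6: L1-HIT | VC []
  [3] addr=0x2c4 blk=44 s=4: MISS | VC []
  [4] addr=0x2cc blk=44 s=4: L1-HIT | VC []
  [5] addr=0x2c3 blk=44 s=4: L1-HIT | VC []
  [6] addr=0x12f blk=18 s=2: MISS | VC []
  [7] addr=0x2cf blk=44 s=4: L1-HIT | VC []
  [8] addr=0x1c6 blk=28 s=4: MISS | VC [44]
  [9] addr=0x2cd blk=44 s=4: VC-HIT | VC [28]
  [10] addr=0x1ca blk=28 s=4: VC-HIT | VC [44]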